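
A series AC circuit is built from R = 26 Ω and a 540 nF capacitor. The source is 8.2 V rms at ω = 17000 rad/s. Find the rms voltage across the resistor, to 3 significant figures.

X_C = 1/(ωC) = 109 Ω
Z = 26.0 − j109 Ω
|Z| = √(26.0² + 109²) = 112 Ω
I = V/|Z| = 73.2 mA
V_R = I·|Z_R| = 0.0732 × 26.0 = 1.90 V

1.90 V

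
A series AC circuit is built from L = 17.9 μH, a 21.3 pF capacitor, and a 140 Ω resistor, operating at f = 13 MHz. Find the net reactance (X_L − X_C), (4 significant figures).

ω = 2πf = 8.168e+07 rad/s
X_L = ωL = 1462 Ω
X_C = 1/(ωC) = 574.8 Ω
X = 1462 − 574.8 = 887.3 Ω

887.3 Ω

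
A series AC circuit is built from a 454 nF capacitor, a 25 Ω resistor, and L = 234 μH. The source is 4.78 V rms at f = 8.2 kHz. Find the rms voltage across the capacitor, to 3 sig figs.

ω = 2πf = 51520 rad/s
X_L = ωL = 12.1 Ω
X_C = 1/(ωC) = 42.8 Ω
Net reactance X = X_L − X_C = -30.7 Ω
Z = 25.0 − j30.7 Ω
|Z| = √(25.0² + 30.7²) = 39.6 Ω
I = V/|Z| = 121 mA
V_C = I·|Z_C| = 0.121 × 42.8 = 5.16 V

5.16 V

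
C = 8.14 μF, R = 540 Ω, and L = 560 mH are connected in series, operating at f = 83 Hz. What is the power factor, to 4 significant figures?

ω = 2πf = 521.5 rad/s
X_L = ωL = 292.0 Ω
X_C = 1/(ωC) = 235.6 Ω
Net reactance X = X_L − X_C = 56.47 Ω
Z = 540.0 + j56.47 Ω
|Z| = √(540.0² + 56.47²) = 542.9 Ω
∠Z = arctan(56.47/540.0) = 5.970°
cos φ = cos(5.970°) = 0.9946

0.9946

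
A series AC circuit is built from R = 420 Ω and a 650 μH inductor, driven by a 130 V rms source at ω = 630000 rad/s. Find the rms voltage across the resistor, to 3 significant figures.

93.1 V

X_L = ωL = 410 Ω
Z = 420 + j410 Ω
|Z| = √(420² + 410²) = 587 Ω
I = V/|Z| = 222 mA
V_R = I·|Z_R| = 0.222 × 420 = 93.1 V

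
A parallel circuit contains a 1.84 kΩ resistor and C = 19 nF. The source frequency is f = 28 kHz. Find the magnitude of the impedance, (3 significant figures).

ω = 2πf = 175900 rad/s
X_C = 1/(ωC) = 299 Ω
Parallel: admittances add. Y = 1/R + jωC
Y = (0.000543 + j0.00334) S
|Y| = 0.00339 S → |Z| = 1/|Y| = 295 Ω, ∠Z = −∠Y = -80.8°

295 Ω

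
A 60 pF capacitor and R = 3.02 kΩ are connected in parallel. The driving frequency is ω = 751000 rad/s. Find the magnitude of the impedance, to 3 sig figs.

X_C = 1/(ωC) = 22200 Ω
Parallel: admittances add. Y = 1/R + jωC
Y = (0.000331 + j4.51e-05) S
|Y| = 0.000334 S → |Z| = 1/|Y| = 2990 Ω, ∠Z = −∠Y = -7.75°

2990 Ω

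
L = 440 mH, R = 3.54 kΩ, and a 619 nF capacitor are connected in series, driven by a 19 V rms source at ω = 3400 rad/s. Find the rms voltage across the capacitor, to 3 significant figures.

2.45 V

X_L = ωL = 1500 Ω
X_C = 1/(ωC) = 475 Ω
Net reactance X = X_L − X_C = 1020 Ω
Z = 3540 + j1020 Ω
|Z| = √(3540² + 1020²) = 3680 Ω
I = V/|Z| = 5.16 mA
V_C = I·|Z_C| = 0.00516 × 475 = 2.45 V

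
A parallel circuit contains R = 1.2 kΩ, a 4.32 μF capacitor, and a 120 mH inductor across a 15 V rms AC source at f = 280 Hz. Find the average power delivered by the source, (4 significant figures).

ω = 2πf = 1759 rad/s
X_L = ωL = 211.1 Ω
X_C = 1/(ωC) = 131.6 Ω
Parallel: admittances add. Y = 1/R + 1/(jωL) + jωC
Y = (0.0008333 + j0.002863) S
|Y| = 0.002982 S → |Z| = 1/|Y| = 335.3 Ω, ∠Z = −∠Y = -73.77°
I = V/|Z| = 44.73 mA
P = VI cos φ = 15 × 0.04473 × cos(-73.77°) = 187.5 mW

187.5 mW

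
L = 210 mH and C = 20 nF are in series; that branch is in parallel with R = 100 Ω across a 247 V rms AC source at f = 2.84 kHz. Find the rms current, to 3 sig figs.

2.48 A

ω = 2πf = 17840 rad/s
X_L = ωL = 3750 Ω
X_C = 1/(ωC) = 2800 Ω
Branch 1: Z₁ = R = 100 Ω
Branch 2 (series LC): Z₂ = j(X_L − X_C) = j945 Ω
Parallel: Z = Z₁Z₂/(Z₁+Z₂), |Z| = 99.4 Ω, ∠Z = 6.04°
I = V/|Z| = 247/99.4 = 2.48 A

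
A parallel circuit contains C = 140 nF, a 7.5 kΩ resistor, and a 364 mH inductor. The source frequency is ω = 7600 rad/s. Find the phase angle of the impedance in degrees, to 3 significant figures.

X_L = ωL = 2770 Ω
X_C = 1/(ωC) = 940 Ω
Parallel: admittances add. Y = 1/R + 1/(jωL) + jωC
Y = (0.000133 + j0.000703) S
|Y| = 0.000715 S → |Z| = 1/|Y| = 1400 Ω, ∠Z = −∠Y = -79.3°

-79.3°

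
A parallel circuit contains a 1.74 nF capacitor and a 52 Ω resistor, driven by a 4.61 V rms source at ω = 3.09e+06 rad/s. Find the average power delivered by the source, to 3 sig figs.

X_C = 1/(ωC) = 186 Ω
Parallel: admittances add. Y = 1/R + jωC
Y = (0.0192 + j0.00538) S
|Y| = 0.0200 S → |Z| = 1/|Y| = 50.1 Ω, ∠Z = −∠Y = -15.6°
I = V/|Z| = 92.1 mA
P = VI cos φ = 4.61 × 0.0921 × cos(-15.6°) = 409 mW

409 mW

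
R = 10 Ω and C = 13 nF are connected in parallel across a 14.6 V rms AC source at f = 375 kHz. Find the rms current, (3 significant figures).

1.53 A

ω = 2πf = 2.356e+06 rad/s
X_C = 1/(ωC) = 32.6 Ω
Parallel: admittances add. Y = 1/R + jωC
Y = (0.100 + j0.0306) S
|Y| = 0.105 S → |Z| = 1/|Y| = 9.56 Ω, ∠Z = −∠Y = -17.0°
I = V/|Z| = 14.6/9.56 = 1.53 A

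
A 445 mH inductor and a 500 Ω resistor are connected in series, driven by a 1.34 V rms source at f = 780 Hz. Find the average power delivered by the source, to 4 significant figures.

179.3 μW

ω = 2πf = 4901 rad/s
X_L = ωL = 2181 Ω
Z = 500.0 + j2181 Ω
|Z| = √(500.0² + 2181²) = 2237 Ω
∠Z = arctan(2181/500.0) = 77.09°
I = V/|Z| = 598.9 μA
P = VI cos φ = 1.34 × 0.0005989 × cos(77.09°) = 179.3 μW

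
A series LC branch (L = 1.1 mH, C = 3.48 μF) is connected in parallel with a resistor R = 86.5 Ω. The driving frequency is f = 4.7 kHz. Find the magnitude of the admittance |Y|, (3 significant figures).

ω = 2πf = 29530 rad/s
X_L = ωL = 32.5 Ω
X_C = 1/(ωC) = 9.73 Ω
Branch 1: Z₁ = R = 86.5 Ω
Branch 2 (series LC): Z₂ = j(X_L − X_C) = j22.8 Ω
Parallel: Z = Z₁Z₂/(Z₁+Z₂), |Z| = 22.0 Ω, ∠Z = 75.3°
|Y| = 1/|Z| = 45.4 mS

45.4 mS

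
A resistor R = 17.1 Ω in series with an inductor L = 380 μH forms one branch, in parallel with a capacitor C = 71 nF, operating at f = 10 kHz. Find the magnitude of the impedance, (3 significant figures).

ω = 2πf = 62830 rad/s
X_L = ωL = 23.9 Ω
X_C = 1/(ωC) = 224 Ω
Branch 1 (R+jX_L): Z₁ = 17.1 + j23.9 Ω, |Z₁| = 29.4 Ω
Branch 2 (−jX_C): Z₂ = −j224 Ω
Parallel: Z = Z₁Z₂/(Z₁+Z₂), |Z| = 32.7 Ω, ∠Z = 49.5°

32.7 Ω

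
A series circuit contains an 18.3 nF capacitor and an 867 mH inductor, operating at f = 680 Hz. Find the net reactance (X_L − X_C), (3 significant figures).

ω = 2πf = 4273 rad/s
X_L = ωL = 3700 Ω
X_C = 1/(ωC) = 12800 Ω
X = 3700 − 12800 = -9090 Ω

-9090 Ω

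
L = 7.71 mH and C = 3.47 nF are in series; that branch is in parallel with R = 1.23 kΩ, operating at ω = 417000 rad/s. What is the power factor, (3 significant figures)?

0.899

X_L = ωL = 3220 Ω
X_C = 1/(ωC) = 691 Ω
Branch 1: Z₁ = R = 1230 Ω
Branch 2 (series LC): Z₂ = j(X_L − X_C) = j2520 Ω
Parallel: Z = Z₁Z₂/(Z₁+Z₂), |Z| = 1110 Ω, ∠Z = 26.0°
cos φ = cos(26.0°) = 0.899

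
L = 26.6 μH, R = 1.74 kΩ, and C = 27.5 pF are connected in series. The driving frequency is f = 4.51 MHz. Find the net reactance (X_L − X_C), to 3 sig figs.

-529 Ω

ω = 2πf = 2.834e+07 rad/s
X_L = ωL = 754 Ω
X_C = 1/(ωC) = 1280 Ω
X = 754 − 1280 = -529 Ω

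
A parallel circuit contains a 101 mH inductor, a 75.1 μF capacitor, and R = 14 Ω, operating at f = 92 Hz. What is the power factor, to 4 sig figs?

0.9385

ω = 2πf = 578.1 rad/s
X_L = ωL = 58.38 Ω
X_C = 1/(ωC) = 23.04 Ω
Parallel: admittances add. Y = 1/R + 1/(jωL) + jωC
Y = (0.07143 + j0.02628) S
|Y| = 0.07611 S → |Z| = 1/|Y| = 13.14 Ω, ∠Z = −∠Y = -20.20°
cos φ = cos(-20.20°) = 0.9385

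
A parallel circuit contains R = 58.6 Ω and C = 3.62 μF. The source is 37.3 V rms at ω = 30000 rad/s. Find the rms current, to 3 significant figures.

X_C = 1/(ωC) = 9.21 Ω
Parallel: admittances add. Y = 1/R + jωC
Y = (0.0171 + j0.109) S
|Y| = 0.110 S → |Z| = 1/|Y| = 9.10 Ω, ∠Z = −∠Y = -81.1°
I = V/|Z| = 37.3/9.10 = 4.10 A

4.10 A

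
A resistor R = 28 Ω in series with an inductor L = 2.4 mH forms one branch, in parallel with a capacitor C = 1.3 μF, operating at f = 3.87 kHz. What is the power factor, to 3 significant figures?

0.354

ω = 2πf = 24320 rad/s
X_L = ωL = 58.4 Ω
X_C = 1/(ωC) = 31.6 Ω
Branch 1 (R+jX_L): Z₁ = 28.0 + j58.4 Ω, |Z₁| = 64.7 Ω
Branch 2 (−jX_C): Z₂ = −j31.6 Ω
Parallel: Z = Z₁Z₂/(Z₁+Z₂), |Z| = 52.9 Ω, ∠Z = -69.3°
cos φ = cos(-69.3°) = 0.354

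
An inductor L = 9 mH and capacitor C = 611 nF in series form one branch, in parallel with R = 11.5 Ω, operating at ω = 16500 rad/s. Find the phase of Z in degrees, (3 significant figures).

X_L = ωL = 148 Ω
X_C = 1/(ωC) = 99.2 Ω
Branch 1: Z₁ = R = 11.5 Ω
Branch 2 (series LC): Z₂ = j(X_L − X_C) = j49.3 Ω
Parallel: Z = Z₁Z₂/(Z₁+Z₂), |Z| = 11.2 Ω, ∠Z = 13.1°

13.1°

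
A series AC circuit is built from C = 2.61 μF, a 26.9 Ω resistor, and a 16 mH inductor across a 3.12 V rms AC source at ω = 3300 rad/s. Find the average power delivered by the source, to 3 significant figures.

55.3 mW

X_L = ωL = 52.8 Ω
X_C = 1/(ωC) = 116 Ω
Net reactance X = X_L − X_C = -63.3 Ω
Z = 26.9 − j63.3 Ω
|Z| = √(26.9² + 63.3²) = 68.8 Ω
∠Z = arctan(-63.3/26.9) = -67.0°
I = V/|Z| = 45.4 mA
P = VI cos φ = 3.12 × 0.0454 × cos(-67.0°) = 55.3 mW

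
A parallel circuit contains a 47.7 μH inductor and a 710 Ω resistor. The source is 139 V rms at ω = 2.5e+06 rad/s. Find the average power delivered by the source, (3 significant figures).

X_L = ωL = 119 Ω
Parallel: admittances add. Y = 1/R + 1/(jωL)
Y = (0.00141 − j0.00839) S
|Y| = 0.00850 S → |Z| = 1/|Y| = 118 Ω, ∠Z = −∠Y = 80.5°
I = V/|Z| = 1.18 A
P = VI cos φ = 139 × 1.18 × cos(80.5°) = 27.2 W

27.2 W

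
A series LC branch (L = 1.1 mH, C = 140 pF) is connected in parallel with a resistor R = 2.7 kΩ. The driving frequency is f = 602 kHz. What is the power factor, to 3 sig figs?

ω = 2πf = 3.782e+06 rad/s
X_L = ωL = 4160 Ω
X_C = 1/(ωC) = 1890 Ω
Branch 1: Z₁ = R = 2700 Ω
Branch 2 (series LC): Z₂ = j(X_L − X_C) = j2270 Ω
Parallel: Z = Z₁Z₂/(Z₁+Z₂), |Z| = 1740 Ω, ∠Z = 49.9°
cos φ = cos(49.9°) = 0.644

0.644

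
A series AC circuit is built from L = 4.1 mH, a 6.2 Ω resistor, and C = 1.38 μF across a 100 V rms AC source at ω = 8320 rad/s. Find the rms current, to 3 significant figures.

X_L = ωL = 34.1 Ω
X_C = 1/(ωC) = 87.1 Ω
Net reactance X = X_L − X_C = -53.0 Ω
Z = 6.20 − j53.0 Ω
|Z| = √(6.20² + 53.0²) = 53.3 Ω
I = V/|Z| = 100/53.3 = 1.87 A

1.87 A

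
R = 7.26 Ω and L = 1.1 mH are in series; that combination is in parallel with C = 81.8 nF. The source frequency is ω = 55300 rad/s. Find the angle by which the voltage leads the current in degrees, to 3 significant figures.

X_L = ωL = 60.8 Ω
X_C = 1/(ωC) = 221 Ω
Branch 1 (R+jX_L): Z₁ = 7.26 + j60.8 Ω, |Z₁| = 61.3 Ω
Branch 2 (−jX_C): Z₂ = −j221 Ω
Parallel: Z = Z₁Z₂/(Z₁+Z₂), |Z| = 84.4 Ω, ∠Z = 80.6°

80.6°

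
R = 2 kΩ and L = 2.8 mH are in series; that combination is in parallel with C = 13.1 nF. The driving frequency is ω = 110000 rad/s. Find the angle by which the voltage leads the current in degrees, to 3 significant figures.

X_L = ωL = 308 Ω
X_C = 1/(ωC) = 694 Ω
Branch 1 (R+jX_L): Z₁ = 2000 + j308 Ω, |Z₁| = 2020 Ω
Branch 2 (−jX_C): Z₂ = −j694 Ω
Parallel: Z = Z₁Z₂/(Z₁+Z₂), |Z| = 689 Ω, ∠Z = -70.3°

-70.3°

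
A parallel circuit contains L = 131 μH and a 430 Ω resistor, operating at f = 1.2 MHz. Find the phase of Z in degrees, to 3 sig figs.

23.5°

ω = 2πf = 7.54e+06 rad/s
X_L = ωL = 988 Ω
Parallel: admittances add. Y = 1/R + 1/(jωL)
Y = (0.00233 − j0.00101) S
|Y| = 0.00254 S → |Z| = 1/|Y| = 394 Ω, ∠Z = −∠Y = 23.5°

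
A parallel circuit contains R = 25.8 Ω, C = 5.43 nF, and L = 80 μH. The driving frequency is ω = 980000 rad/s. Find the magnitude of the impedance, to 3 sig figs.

25.3 Ω

X_L = ωL = 78.4 Ω
X_C = 1/(ωC) = 188 Ω
Parallel: admittances add. Y = 1/R + 1/(jωL) + jωC
Y = (0.0388 − j0.00743) S
|Y| = 0.0395 S → |Z| = 1/|Y| = 25.3 Ω, ∠Z = −∠Y = 10.9°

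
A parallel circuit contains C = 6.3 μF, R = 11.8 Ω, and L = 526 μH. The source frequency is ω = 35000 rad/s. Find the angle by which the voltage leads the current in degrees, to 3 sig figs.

-63.0°

X_L = ωL = 18.4 Ω
X_C = 1/(ωC) = 4.54 Ω
Parallel: admittances add. Y = 1/R + 1/(jωL) + jωC
Y = (0.0847 + j0.166) S
|Y| = 0.187 S → |Z| = 1/|Y| = 5.36 Ω, ∠Z = −∠Y = -63.0°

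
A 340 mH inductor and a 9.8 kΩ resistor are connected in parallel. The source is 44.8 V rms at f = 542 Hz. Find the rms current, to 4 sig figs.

38.96 mA

ω = 2πf = 3405 rad/s
X_L = ωL = 1158 Ω
Parallel: admittances add. Y = 1/R + 1/(jωL)
Y = (0.0001020 − j0.0008637) S
|Y| = 0.0008697 S → |Z| = 1/|Y| = 1150 Ω, ∠Z = −∠Y = 83.26°
I = V/|Z| = 44.8/1150 = 38.96 mA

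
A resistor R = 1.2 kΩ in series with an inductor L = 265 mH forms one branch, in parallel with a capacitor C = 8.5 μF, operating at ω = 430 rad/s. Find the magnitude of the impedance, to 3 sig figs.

272 Ω

X_L = ωL = 114 Ω
X_C = 1/(ωC) = 274 Ω
Branch 1 (R+jX_L): Z₁ = 1200 + j114 Ω, |Z₁| = 1210 Ω
Branch 2 (−jX_C): Z₂ = −j274 Ω
Parallel: Z = Z₁Z₂/(Z₁+Z₂), |Z| = 272 Ω, ∠Z = -77.0°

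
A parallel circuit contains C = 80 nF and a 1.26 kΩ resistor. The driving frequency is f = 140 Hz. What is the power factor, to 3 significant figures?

0.996

ω = 2πf = 879.6 rad/s
X_C = 1/(ωC) = 14200 Ω
Parallel: admittances add. Y = 1/R + jωC
Y = (0.000794 + j7.04e-05) S
|Y| = 0.000797 S → |Z| = 1/|Y| = 1260 Ω, ∠Z = −∠Y = -5.07°
cos φ = cos(-5.07°) = 0.996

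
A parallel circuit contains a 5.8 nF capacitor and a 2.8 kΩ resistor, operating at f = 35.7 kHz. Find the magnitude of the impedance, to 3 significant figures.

ω = 2πf = 224300 rad/s
X_C = 1/(ωC) = 769 Ω
Parallel: admittances add. Y = 1/R + jωC
Y = (0.000357 + j0.00130) S
|Y| = 0.00135 S → |Z| = 1/|Y| = 741 Ω, ∠Z = −∠Y = -74.6°

741 Ω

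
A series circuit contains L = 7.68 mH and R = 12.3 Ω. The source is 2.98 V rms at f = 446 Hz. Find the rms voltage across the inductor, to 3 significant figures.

2.59 V

ω = 2πf = 2802 rad/s
X_L = ωL = 21.5 Ω
Z = 12.3 + j21.5 Ω
|Z| = √(12.3² + 21.5²) = 24.8 Ω
I = V/|Z| = 120 mA
V_L = I·|Z_L| = 0.120 × 21.5 = 2.59 V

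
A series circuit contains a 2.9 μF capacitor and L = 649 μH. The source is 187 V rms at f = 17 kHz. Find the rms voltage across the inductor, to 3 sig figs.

196 V

ω = 2πf = 106800 rad/s
X_L = ωL = 69.3 Ω
X_C = 1/(ωC) = 3.23 Ω
Net reactance X = X_L − X_C = 66.1 Ω
Z = j66.1 Ω
|Z| = √(0² + 66.1²) = 66.1 Ω
I = V/|Z| = 2.83 A
V_L = I·|Z_L| = 2.83 × 69.3 = 196 V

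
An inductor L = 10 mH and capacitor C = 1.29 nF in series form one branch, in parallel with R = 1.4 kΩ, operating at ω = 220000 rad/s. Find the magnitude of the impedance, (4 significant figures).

961.8 Ω

X_L = ωL = 2200 Ω
X_C = 1/(ωC) = 3524 Ω
Branch 1: Z₁ = R = 1400 Ω
Branch 2 (series LC): Z₂ = j(X_L − X_C) = −j1324 Ω
Parallel: Z = Z₁Z₂/(Z₁+Z₂), |Z| = 961.8 Ω, ∠Z = -46.61°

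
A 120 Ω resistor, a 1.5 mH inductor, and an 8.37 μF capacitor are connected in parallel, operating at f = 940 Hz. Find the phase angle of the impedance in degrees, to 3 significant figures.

82.5°

ω = 2πf = 5906 rad/s
X_L = ωL = 8.86 Ω
X_C = 1/(ωC) = 20.2 Ω
Parallel: admittances add. Y = 1/R + 1/(jωL) + jωC
Y = (0.00833 − j0.0634) S
|Y| = 0.0640 S → |Z| = 1/|Y| = 15.6 Ω, ∠Z = −∠Y = 82.5°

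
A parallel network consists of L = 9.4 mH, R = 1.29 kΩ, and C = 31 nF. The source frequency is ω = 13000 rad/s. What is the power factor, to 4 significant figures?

0.09914

X_L = ωL = 122.2 Ω
X_C = 1/(ωC) = 2481 Ω
Parallel: admittances add. Y = 1/R + 1/(jωL) + jωC
Y = (0.0007752 − j0.007780) S
|Y| = 0.007819 S → |Z| = 1/|Y| = 127.9 Ω, ∠Z = −∠Y = 84.31°
cos φ = cos(84.31°) = 0.09914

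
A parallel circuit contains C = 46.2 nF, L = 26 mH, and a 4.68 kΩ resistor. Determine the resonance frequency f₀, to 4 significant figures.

4.592 kHz

ω₀ = 1/√(LC) = 1/√(0.026 × 4.62e-08) = 28850 rad/s
f₀ = ω₀/(2π) = 4.592 kHz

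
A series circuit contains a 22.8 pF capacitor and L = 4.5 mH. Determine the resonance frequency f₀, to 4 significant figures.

496.9 kHz

ω₀ = 1/√(LC) = 1/√(0.0045 × 2.28e-11) = 3.122e+06 rad/s
f₀ = ω₀/(2π) = 496.9 kHz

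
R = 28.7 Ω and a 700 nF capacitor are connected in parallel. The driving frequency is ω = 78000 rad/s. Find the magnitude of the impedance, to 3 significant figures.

X_C = 1/(ωC) = 18.3 Ω
Parallel: admittances add. Y = 1/R + jωC
Y = (0.0348 + j0.0546) S
|Y| = 0.0648 S → |Z| = 1/|Y| = 15.4 Ω, ∠Z = −∠Y = -57.5°

15.4 Ω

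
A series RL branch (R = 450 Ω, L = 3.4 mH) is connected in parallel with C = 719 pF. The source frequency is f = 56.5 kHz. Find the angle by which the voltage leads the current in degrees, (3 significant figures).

60.1°

ω = 2πf = 355000 rad/s
X_L = ωL = 1210 Ω
X_C = 1/(ωC) = 3920 Ω
Branch 1 (R+jX_L): Z₁ = 450 + j1210 Ω, |Z₁| = 1290 Ω
Branch 2 (−jX_C): Z₂ = −j3920 Ω
Parallel: Z = Z₁Z₂/(Z₁+Z₂), |Z| = 1840 Ω, ∠Z = 60.1°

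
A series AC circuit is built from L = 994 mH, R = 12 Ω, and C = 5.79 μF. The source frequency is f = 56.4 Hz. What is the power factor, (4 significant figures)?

ω = 2πf = 354.4 rad/s
X_L = ωL = 352.2 Ω
X_C = 1/(ωC) = 487.4 Ω
Net reactance X = X_L − X_C = -135.1 Ω
Z = 12.00 − j135.1 Ω
|Z| = √(12.00² + 135.1²) = 135.7 Ω
∠Z = arctan(-135.1/12.00) = -84.93°
cos φ = cos(-84.93°) = 0.08846

0.08846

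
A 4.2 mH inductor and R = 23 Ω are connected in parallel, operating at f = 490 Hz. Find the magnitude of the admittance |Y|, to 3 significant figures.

ω = 2πf = 3079 rad/s
X_L = ωL = 12.9 Ω
Parallel: admittances add. Y = 1/R + 1/(jωL)
Y = (0.0435 − j0.0773) S
|Y| = 0.0887 S → |Z| = 1/|Y| = 11.3 Ω, ∠Z = −∠Y = 60.7°

88.7 mS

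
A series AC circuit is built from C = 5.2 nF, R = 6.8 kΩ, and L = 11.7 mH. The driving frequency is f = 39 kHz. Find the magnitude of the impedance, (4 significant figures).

7112 Ω

ω = 2πf = 245000 rad/s
X_L = ωL = 2867 Ω
X_C = 1/(ωC) = 784.8 Ω
Net reactance X = X_L − X_C = 2082 Ω
Z = 6800 + j2082 Ω
|Z| = √(6800² + 2082²) = 7112 Ω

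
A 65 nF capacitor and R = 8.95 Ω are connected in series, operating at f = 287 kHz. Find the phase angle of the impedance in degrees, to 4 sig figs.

-43.63°

ω = 2πf = 1.803e+06 rad/s
X_C = 1/(ωC) = 8.531 Ω
Z = 8.950 − j8.531 Ω
|Z| = √(8.950² + 8.531²) = 12.36 Ω
∠Z = arctan(-8.531/8.950) = -43.63°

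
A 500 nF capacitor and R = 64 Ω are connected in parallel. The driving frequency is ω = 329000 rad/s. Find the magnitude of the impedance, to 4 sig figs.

X_C = 1/(ωC) = 6.079 Ω
Parallel: admittances add. Y = 1/R + jωC
Y = (0.01562 + j0.1645) S
|Y| = 0.1652 S → |Z| = 1/|Y| = 6.052 Ω, ∠Z = −∠Y = -84.57°

6.052 Ω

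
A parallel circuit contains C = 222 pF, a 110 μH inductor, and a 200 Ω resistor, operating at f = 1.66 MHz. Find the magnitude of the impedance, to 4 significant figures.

192.1 Ω

ω = 2πf = 1.043e+07 rad/s
X_L = ωL = 1147 Ω
X_C = 1/(ωC) = 431.9 Ω
Parallel: admittances add. Y = 1/R + 1/(jωL) + jωC
Y = (0.005000 + j0.001444) S
|Y| = 0.005204 S → |Z| = 1/|Y| = 192.1 Ω, ∠Z = −∠Y = -16.11°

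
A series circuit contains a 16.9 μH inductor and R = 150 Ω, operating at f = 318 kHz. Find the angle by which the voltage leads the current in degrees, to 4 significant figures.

ω = 2πf = 1.998e+06 rad/s
X_L = ωL = 33.77 Ω
Z = 150.0 + j33.77 Ω
|Z| = √(150.0² + 33.77²) = 153.8 Ω
∠Z = arctan(33.77/150.0) = 12.69°

12.69°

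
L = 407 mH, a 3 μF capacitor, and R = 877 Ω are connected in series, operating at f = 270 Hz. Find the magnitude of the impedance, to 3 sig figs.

ω = 2πf = 1696 rad/s
X_L = ωL = 690 Ω
X_C = 1/(ωC) = 196 Ω
Net reactance X = X_L − X_C = 494 Ω
Z = 877 + j494 Ω
|Z| = √(877² + 494²) = 1010 Ω

1010 Ω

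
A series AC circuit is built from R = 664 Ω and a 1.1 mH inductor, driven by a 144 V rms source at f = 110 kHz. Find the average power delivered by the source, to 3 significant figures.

ω = 2πf = 691200 rad/s
X_L = ωL = 760 Ω
Z = 664 + j760 Ω
|Z| = √(664² + 760²) = 1010 Ω
∠Z = arctan(760/664) = 48.9°
I = V/|Z| = 143 mA
P = VI cos φ = 144 × 0.143 × cos(48.9°) = 13.5 W

13.5 W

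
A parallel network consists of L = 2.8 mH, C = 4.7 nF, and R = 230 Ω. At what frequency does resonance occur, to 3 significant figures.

43.9 kHz

ω₀ = 1/√(LC) = 1/√(0.0028 × 4.7e-09) = 275700 rad/s
f₀ = ω₀/(2π) = 43.9 kHz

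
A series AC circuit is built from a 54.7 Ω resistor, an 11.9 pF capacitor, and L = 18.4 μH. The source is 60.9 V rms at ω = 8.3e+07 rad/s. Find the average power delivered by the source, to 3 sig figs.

757 mW

X_L = ωL = 1530 Ω
X_C = 1/(ωC) = 1010 Ω
Net reactance X = X_L − X_C = 515 Ω
Z = 54.7 + j515 Ω
|Z| = √(54.7² + 515²) = 518 Ω
∠Z = arctan(515/54.7) = 83.9°
I = V/|Z| = 118 mA
P = VI cos φ = 60.9 × 0.118 × cos(83.9°) = 757 mW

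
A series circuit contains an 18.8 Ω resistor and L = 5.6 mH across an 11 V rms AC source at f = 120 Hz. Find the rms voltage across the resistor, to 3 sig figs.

10.7 V

ω = 2πf = 754.0 rad/s
X_L = ωL = 4.22 Ω
Z = 18.8 + j4.22 Ω
|Z| = √(18.8² + 4.22²) = 19.3 Ω
I = V/|Z| = 571 mA
V_R = I·|Z_R| = 0.571 × 18.8 = 10.7 V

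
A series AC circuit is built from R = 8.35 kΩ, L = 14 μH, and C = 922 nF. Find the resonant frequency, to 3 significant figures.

ω₀ = 1/√(LC) = 1/√(1.4e-05 × 9.22e-07) = 278300 rad/s
f₀ = ω₀/(2π) = 44.3 kHz

44.3 kHz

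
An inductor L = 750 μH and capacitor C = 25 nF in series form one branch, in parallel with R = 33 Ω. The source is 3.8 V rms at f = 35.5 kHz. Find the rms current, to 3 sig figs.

336 mA

ω = 2πf = 223100 rad/s
X_L = ωL = 167 Ω
X_C = 1/(ωC) = 179 Ω
Branch 1: Z₁ = R = 33.0 Ω
Branch 2 (series LC): Z₂ = j(X_L − X_C) = −j12.0 Ω
Parallel: Z = Z₁Z₂/(Z₁+Z₂), |Z| = 11.3 Ω, ∠Z = -70.0°
I = V/|Z| = 3.8/11.3 = 336 mA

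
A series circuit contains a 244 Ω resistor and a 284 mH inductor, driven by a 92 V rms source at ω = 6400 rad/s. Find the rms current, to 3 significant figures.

X_L = ωL = 1820 Ω
Z = 244 + j1820 Ω
|Z| = √(244² + 1820²) = 1830 Ω
I = V/|Z| = 92/1830 = 50.2 mA

50.2 mA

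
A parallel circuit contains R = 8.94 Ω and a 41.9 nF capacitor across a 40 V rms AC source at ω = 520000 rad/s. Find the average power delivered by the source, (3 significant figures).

179 W

X_C = 1/(ωC) = 45.9 Ω
Parallel: admittances add. Y = 1/R + jωC
Y = (0.112 + j0.0218) S
|Y| = 0.114 S → |Z| = 1/|Y| = 8.78 Ω, ∠Z = −∠Y = -11.0°
I = V/|Z| = 4.56 A
P = VI cos φ = 40 × 4.56 × cos(-11.0°) = 179 W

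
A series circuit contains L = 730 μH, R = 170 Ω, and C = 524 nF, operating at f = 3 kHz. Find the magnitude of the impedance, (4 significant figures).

ω = 2πf = 18850 rad/s
X_L = ωL = 13.76 Ω
X_C = 1/(ωC) = 101.2 Ω
Net reactance X = X_L − X_C = -87.48 Ω
Z = 170.0 − j87.48 Ω
|Z| = √(170.0² + 87.48²) = 191.2 Ω

191.2 Ω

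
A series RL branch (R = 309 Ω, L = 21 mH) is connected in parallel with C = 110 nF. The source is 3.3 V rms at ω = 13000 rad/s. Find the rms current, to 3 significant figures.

6.03 mA

X_L = ωL = 273 Ω
X_C = 1/(ωC) = 699 Ω
Branch 1 (R+jX_L): Z₁ = 309 + j273 Ω, |Z₁| = 412 Ω
Branch 2 (−jX_C): Z₂ = −j699 Ω
Parallel: Z = Z₁Z₂/(Z₁+Z₂), |Z| = 548 Ω, ∠Z = 5.52°
I = V/|Z| = 3.3/548 = 6.03 mA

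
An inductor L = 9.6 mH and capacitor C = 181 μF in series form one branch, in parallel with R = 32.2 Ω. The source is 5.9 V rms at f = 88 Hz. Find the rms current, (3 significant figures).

1.27 A

ω = 2πf = 552.9 rad/s
X_L = ωL = 5.31 Ω
X_C = 1/(ωC) = 9.99 Ω
Branch 1: Z₁ = R = 32.2 Ω
Branch 2 (series LC): Z₂ = j(X_L − X_C) = −j4.68 Ω
Parallel: Z = Z₁Z₂/(Z₁+Z₂), |Z| = 4.64 Ω, ∠Z = -81.7°
I = V/|Z| = 5.9/4.64 = 1.27 A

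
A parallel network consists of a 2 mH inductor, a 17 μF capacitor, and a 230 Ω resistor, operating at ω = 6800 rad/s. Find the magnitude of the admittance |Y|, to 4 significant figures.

X_L = ωL = 13.60 Ω
X_C = 1/(ωC) = 8.651 Ω
Parallel: admittances add. Y = 1/R + 1/(jωL) + jωC
Y = (0.004348 + j0.04207) S
|Y| = 0.04229 S → |Z| = 1/|Y| = 23.64 Ω, ∠Z = −∠Y = -84.10°

42.29 mS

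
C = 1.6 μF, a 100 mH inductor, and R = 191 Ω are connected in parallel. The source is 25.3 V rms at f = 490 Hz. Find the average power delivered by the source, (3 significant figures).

ω = 2πf = 3079 rad/s
X_L = ωL = 308 Ω
X_C = 1/(ωC) = 203 Ω
Parallel: admittances add. Y = 1/R + 1/(jωL) + jωC
Y = (0.00524 + j0.00168) S
|Y| = 0.00550 S → |Z| = 1/|Y| = 182 Ω, ∠Z = −∠Y = -17.8°
I = V/|Z| = 139 mA
P = VI cos φ = 25.3 × 0.139 × cos(-17.8°) = 3.35 W

3.35 W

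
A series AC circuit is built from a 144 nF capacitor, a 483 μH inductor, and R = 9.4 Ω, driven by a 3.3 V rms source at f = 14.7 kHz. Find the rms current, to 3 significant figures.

ω = 2πf = 92360 rad/s
X_L = ωL = 44.6 Ω
X_C = 1/(ωC) = 75.2 Ω
Net reactance X = X_L − X_C = -30.6 Ω
Z = 9.40 − j30.6 Ω
|Z| = √(9.40² + 30.6²) = 32.0 Ω
I = V/|Z| = 3.3/32.0 = 103 mA

103 mA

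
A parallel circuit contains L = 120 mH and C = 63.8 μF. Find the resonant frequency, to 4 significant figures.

ω₀ = 1/√(LC) = 1/√(0.12 × 6.38e-05) = 361.4 rad/s
f₀ = ω₀/(2π) = 57.52 Hz

57.52 Hz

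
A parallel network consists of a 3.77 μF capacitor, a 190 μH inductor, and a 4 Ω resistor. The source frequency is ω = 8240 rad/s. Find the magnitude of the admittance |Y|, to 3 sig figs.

657 mS

X_L = ωL = 1.57 Ω
X_C = 1/(ωC) = 32.2 Ω
Parallel: admittances add. Y = 1/R + 1/(jωL) + jωC
Y = (0.250 − j0.608) S
|Y| = 0.657 S → |Z| = 1/|Y| = 1.52 Ω, ∠Z = −∠Y = 67.6°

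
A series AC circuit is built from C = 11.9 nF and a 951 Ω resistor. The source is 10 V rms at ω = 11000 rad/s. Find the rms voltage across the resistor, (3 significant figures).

1.24 V

X_C = 1/(ωC) = 7640 Ω
Z = 951 − j7640 Ω
|Z| = √(951² + 7640²) = 7700 Ω
I = V/|Z| = 1.30 mA
V_R = I·|Z_R| = 0.00130 × 951 = 1.24 V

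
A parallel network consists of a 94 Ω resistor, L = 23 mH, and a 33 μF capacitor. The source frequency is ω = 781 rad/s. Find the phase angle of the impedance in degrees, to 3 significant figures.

70.4°

X_L = ωL = 18.0 Ω
X_C = 1/(ωC) = 38.8 Ω
Parallel: admittances add. Y = 1/R + 1/(jωL) + jωC
Y = (0.0106 − j0.0299) S
|Y| = 0.0317 S → |Z| = 1/|Y| = 31.5 Ω, ∠Z = −∠Y = 70.4°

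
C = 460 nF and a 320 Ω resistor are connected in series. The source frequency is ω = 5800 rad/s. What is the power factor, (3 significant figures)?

X_C = 1/(ωC) = 375 Ω
Z = 320 − j375 Ω
|Z| = √(320² + 375²) = 493 Ω
∠Z = arctan(-375/320) = -49.5°
cos φ = cos(-49.5°) = 0.649

0.649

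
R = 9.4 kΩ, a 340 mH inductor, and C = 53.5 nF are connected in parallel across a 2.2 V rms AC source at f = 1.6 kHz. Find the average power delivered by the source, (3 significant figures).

515 μW

ω = 2πf = 10050 rad/s
X_L = ωL = 3420 Ω
X_C = 1/(ωC) = 1860 Ω
Parallel: admittances add. Y = 1/R + 1/(jωL) + jωC
Y = (0.000106 + j0.000245) S
|Y| = 0.000267 S → |Z| = 1/|Y| = 3740 Ω, ∠Z = −∠Y = -66.6°
I = V/|Z| = 588 μA
P = VI cos φ = 2.2 × 0.000588 × cos(-66.6°) = 515 μW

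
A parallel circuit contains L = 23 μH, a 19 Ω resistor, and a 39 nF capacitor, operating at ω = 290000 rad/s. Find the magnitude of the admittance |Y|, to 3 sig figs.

X_L = ωL = 6.67 Ω
X_C = 1/(ωC) = 88.4 Ω
Parallel: admittances add. Y = 1/R + 1/(jωL) + jωC
Y = (0.0526 − j0.139) S
|Y| = 0.148 S → |Z| = 1/|Y| = 6.74 Ω, ∠Z = −∠Y = 69.2°

148 mS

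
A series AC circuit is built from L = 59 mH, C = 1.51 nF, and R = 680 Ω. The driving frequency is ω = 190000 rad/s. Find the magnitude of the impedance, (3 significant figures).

X_L = ωL = 11200 Ω
X_C = 1/(ωC) = 3490 Ω
Net reactance X = X_L − X_C = 7720 Ω
Z = 680 + j7720 Ω
|Z| = √(680² + 7720²) = 7750 Ω

7750 Ω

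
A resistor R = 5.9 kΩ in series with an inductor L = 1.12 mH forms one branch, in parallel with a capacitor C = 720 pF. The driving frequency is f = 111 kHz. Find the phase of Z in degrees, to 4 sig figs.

ω = 2πf = 697400 rad/s
X_L = ωL = 781.1 Ω
X_C = 1/(ωC) = 1991 Ω
Branch 1 (R+jX_L): Z₁ = 5900 + j781.1 Ω, |Z₁| = 5951 Ω
Branch 2 (−jX_C): Z₂ = −j1991 Ω
Parallel: Z = Z₁Z₂/(Z₁+Z₂), |Z| = 1968 Ω, ∠Z = -70.87°

-70.87°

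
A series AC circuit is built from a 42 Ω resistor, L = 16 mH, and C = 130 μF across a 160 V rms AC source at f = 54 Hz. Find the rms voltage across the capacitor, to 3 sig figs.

79.9 V

ω = 2πf = 339.3 rad/s
X_L = ωL = 5.43 Ω
X_C = 1/(ωC) = 22.7 Ω
Net reactance X = X_L − X_C = -17.2 Ω
Z = 42.0 − j17.2 Ω
|Z| = √(42.0² + 17.2²) = 45.4 Ω
I = V/|Z| = 3.52 A
V_C = I·|Z_C| = 3.52 × 22.7 = 79.9 V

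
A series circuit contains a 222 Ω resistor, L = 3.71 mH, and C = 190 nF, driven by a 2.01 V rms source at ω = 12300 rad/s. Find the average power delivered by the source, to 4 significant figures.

X_L = ωL = 45.63 Ω
X_C = 1/(ωC) = 427.9 Ω
Net reactance X = X_L − X_C = -382.3 Ω
Z = 222.0 − j382.3 Ω
|Z| = √(222.0² + 382.3²) = 442.1 Ω
∠Z = arctan(-382.3/222.0) = -59.85°
I = V/|Z| = 4.547 mA
P = VI cos φ = 2.01 × 0.004547 × cos(-59.85°) = 4.590 mW

4.590 mW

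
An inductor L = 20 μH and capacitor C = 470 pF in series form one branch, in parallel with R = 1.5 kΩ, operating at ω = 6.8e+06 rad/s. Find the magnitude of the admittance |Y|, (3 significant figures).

5.69 mS

X_L = ωL = 136 Ω
X_C = 1/(ωC) = 313 Ω
Branch 1: Z₁ = R = 1500 Ω
Branch 2 (series LC): Z₂ = j(X_L − X_C) = −j177 Ω
Parallel: Z = Z₁Z₂/(Z₁+Z₂), |Z| = 176 Ω, ∠Z = -83.3°
|Y| = 1/|Z| = 5.69 mS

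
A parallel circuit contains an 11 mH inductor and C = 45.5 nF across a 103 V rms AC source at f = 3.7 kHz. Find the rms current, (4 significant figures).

293.8 mA

ω = 2πf = 23250 rad/s
X_L = ωL = 255.7 Ω
X_C = 1/(ωC) = 945.4 Ω
Parallel: admittances add. Y = 1/(jωL) + jωC
Y = (0 − j0.002853) S
|Y| = 0.002853 S → |Z| = 1/|Y| = 350.5 Ω, ∠Z = −∠Y = 90.00°
I = V/|Z| = 103/350.5 = 293.8 mA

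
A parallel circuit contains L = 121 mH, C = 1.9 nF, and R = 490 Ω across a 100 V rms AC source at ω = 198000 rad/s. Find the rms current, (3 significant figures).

X_L = ωL = 24000 Ω
X_C = 1/(ωC) = 2660 Ω
Parallel: admittances add. Y = 1/R + 1/(jωL) + jωC
Y = (0.00204 + j0.000334) S
|Y| = 0.00207 S → |Z| = 1/|Y| = 484 Ω, ∠Z = −∠Y = -9.31°
I = V/|Z| = 100/484 = 207 mA

207 mA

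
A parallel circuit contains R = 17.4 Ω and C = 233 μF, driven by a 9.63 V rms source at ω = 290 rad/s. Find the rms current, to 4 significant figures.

854.2 mA

X_C = 1/(ωC) = 14.80 Ω
Parallel: admittances add. Y = 1/R + jωC
Y = (0.05747 + j0.06757) S
|Y| = 0.08871 S → |Z| = 1/|Y| = 11.27 Ω, ∠Z = −∠Y = -49.62°
I = V/|Z| = 9.63/11.27 = 854.2 mA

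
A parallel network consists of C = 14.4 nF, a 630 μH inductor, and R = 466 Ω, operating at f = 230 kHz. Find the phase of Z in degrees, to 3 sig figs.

ω = 2πf = 1.445e+06 rad/s
X_L = ωL = 910 Ω
X_C = 1/(ωC) = 48.1 Ω
Parallel: admittances add. Y = 1/R + 1/(jωL) + jωC
Y = (0.00215 + j0.0197) S
|Y| = 0.0198 S → |Z| = 1/|Y| = 50.4 Ω, ∠Z = −∠Y = -83.8°

-83.8°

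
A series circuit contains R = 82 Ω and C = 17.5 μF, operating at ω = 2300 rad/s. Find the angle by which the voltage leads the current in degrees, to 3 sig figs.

-16.9°

X_C = 1/(ωC) = 24.8 Ω
Z = 82.0 − j24.8 Ω
|Z| = √(82.0² + 24.8²) = 85.7 Ω
∠Z = arctan(-24.8/82.0) = -16.9°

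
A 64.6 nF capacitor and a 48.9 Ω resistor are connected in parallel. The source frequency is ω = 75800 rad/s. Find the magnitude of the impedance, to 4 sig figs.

X_C = 1/(ωC) = 204.2 Ω
Parallel: admittances add. Y = 1/R + jωC
Y = (0.02045 + j0.004897) S
|Y| = 0.02103 S → |Z| = 1/|Y| = 47.56 Ω, ∠Z = −∠Y = -13.47°

47.56 Ω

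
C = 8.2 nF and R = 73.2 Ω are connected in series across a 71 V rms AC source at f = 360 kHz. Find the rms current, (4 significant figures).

781.0 mA

ω = 2πf = 2.262e+06 rad/s
X_C = 1/(ωC) = 53.91 Ω
Z = 73.20 − j53.91 Ω
|Z| = √(73.20² + 53.91²) = 90.91 Ω
I = V/|Z| = 71/90.91 = 781.0 mA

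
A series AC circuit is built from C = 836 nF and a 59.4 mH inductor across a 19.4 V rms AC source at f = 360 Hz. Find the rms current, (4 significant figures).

49.18 mA

ω = 2πf = 2262 rad/s
X_L = ωL = 134.4 Ω
X_C = 1/(ωC) = 528.8 Ω
Net reactance X = X_L − X_C = -394.5 Ω
Z = − j394.5 Ω
|Z| = √(0² + 394.5²) = 394.5 Ω
I = V/|Z| = 19.4/394.5 = 49.18 mA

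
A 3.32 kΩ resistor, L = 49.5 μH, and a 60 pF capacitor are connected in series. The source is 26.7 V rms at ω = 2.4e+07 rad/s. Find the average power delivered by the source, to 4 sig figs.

210.1 mW

X_L = ωL = 1188 Ω
X_C = 1/(ωC) = 694.4 Ω
Net reactance X = X_L − X_C = 493.6 Ω
Z = 3320 + j493.6 Ω
|Z| = √(3320² + 493.6²) = 3356 Ω
∠Z = arctan(493.6/3320) = 8.456°
I = V/|Z| = 7.955 mA
P = VI cos φ = 26.7 × 0.007955 × cos(8.456°) = 210.1 mW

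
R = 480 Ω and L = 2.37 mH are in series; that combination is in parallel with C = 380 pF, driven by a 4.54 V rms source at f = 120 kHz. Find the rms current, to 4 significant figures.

ω = 2πf = 754000 rad/s
X_L = ωL = 1787 Ω
X_C = 1/(ωC) = 3490 Ω
Branch 1 (R+jX_L): Z₁ = 480.0 + j1787 Ω, |Z₁| = 1850 Ω
Branch 2 (−jX_C): Z₂ = −j3490 Ω
Parallel: Z = Z₁Z₂/(Z₁+Z₂), |Z| = 3649 Ω, ∠Z = 59.23°
I = V/|Z| = 4.54/3649 = 1.244 mA

1.244 mA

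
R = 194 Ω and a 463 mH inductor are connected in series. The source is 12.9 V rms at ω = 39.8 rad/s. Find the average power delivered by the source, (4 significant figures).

X_L = ωL = 18.43 Ω
Z = 194.0 + j18.43 Ω
|Z| = √(194.0² + 18.43²) = 194.9 Ω
∠Z = arctan(18.43/194.0) = 5.426°
I = V/|Z| = 66.20 mA
P = VI cos φ = 12.9 × 0.06620 × cos(5.426°) = 850.1 mW

850.1 mW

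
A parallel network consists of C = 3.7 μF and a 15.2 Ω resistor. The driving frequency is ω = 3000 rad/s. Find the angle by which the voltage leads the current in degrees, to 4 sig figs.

X_C = 1/(ωC) = 90.09 Ω
Parallel: admittances add. Y = 1/R + jωC
Y = (0.06579 + j0.01110) S
|Y| = 0.06672 S → |Z| = 1/|Y| = 14.99 Ω, ∠Z = −∠Y = -9.577°

-9.577°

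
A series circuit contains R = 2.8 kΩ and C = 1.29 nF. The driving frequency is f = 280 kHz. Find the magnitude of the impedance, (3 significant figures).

ω = 2πf = 1.759e+06 rad/s
X_C = 1/(ωC) = 441 Ω
Z = 2800 − j441 Ω
|Z| = √(2800² + 441²) = 2830 Ω

2830 Ω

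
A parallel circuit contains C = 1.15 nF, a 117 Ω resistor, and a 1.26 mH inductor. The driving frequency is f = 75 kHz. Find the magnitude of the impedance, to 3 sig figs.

ω = 2πf = 471200 rad/s
X_L = ωL = 594 Ω
X_C = 1/(ωC) = 1850 Ω
Parallel: admittances add. Y = 1/R + 1/(jωL) + jωC
Y = (0.00855 − j0.00114) S
|Y| = 0.00862 S → |Z| = 1/|Y| = 116 Ω, ∠Z = −∠Y = 7.61°

116 Ω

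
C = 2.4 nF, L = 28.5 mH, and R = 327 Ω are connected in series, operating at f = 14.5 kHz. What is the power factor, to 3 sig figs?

ω = 2πf = 91110 rad/s
X_L = ωL = 2600 Ω
X_C = 1/(ωC) = 4570 Ω
Net reactance X = X_L − X_C = -1980 Ω
Z = 327 − j1980 Ω
|Z| = √(327² + 1980²) = 2000 Ω
∠Z = arctan(-1980/327) = -80.6°
cos φ = cos(-80.6°) = 0.163

0.163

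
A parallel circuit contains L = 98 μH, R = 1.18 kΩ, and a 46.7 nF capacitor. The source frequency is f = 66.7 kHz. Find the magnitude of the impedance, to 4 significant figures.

ω = 2πf = 419100 rad/s
X_L = ωL = 41.07 Ω
X_C = 1/(ωC) = 51.09 Ω
Parallel: admittances add. Y = 1/R + 1/(jωL) + jωC
Y = (0.0008475 − j0.004777) S
|Y| = 0.004851 S → |Z| = 1/|Y| = 206.1 Ω, ∠Z = −∠Y = 79.94°

206.1 Ω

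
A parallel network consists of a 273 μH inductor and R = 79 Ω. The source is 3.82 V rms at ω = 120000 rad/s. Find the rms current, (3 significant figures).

X_L = ωL = 32.8 Ω
Parallel: admittances add. Y = 1/R + 1/(jωL)
Y = (0.0127 − j0.0305) S
|Y| = 0.0330 S → |Z| = 1/|Y| = 30.3 Ω, ∠Z = −∠Y = 67.5°
I = V/|Z| = 3.82/30.3 = 126 mA

126 mA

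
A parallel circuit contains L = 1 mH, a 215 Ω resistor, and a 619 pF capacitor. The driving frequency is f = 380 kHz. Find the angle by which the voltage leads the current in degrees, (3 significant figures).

-12.8°

ω = 2πf = 2.388e+06 rad/s
X_L = ωL = 2390 Ω
X_C = 1/(ωC) = 677 Ω
Parallel: admittances add. Y = 1/R + 1/(jωL) + jωC
Y = (0.00465 + j0.00106) S
|Y| = 0.00477 S → |Z| = 1/|Y| = 210 Ω, ∠Z = −∠Y = -12.8°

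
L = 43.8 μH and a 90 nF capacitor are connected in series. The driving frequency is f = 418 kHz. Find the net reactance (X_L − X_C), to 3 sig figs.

ω = 2πf = 2.626e+06 rad/s
X_L = ωL = 115 Ω
X_C = 1/(ωC) = 4.23 Ω
X = 115 − 4.23 = 111 Ω

111 Ω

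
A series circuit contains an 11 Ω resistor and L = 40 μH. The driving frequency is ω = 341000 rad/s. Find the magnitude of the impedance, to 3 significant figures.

X_L = ωL = 13.6 Ω
Z = 11.0 + j13.6 Ω
|Z| = √(11.0² + 13.6²) = 17.5 Ω

17.5 Ω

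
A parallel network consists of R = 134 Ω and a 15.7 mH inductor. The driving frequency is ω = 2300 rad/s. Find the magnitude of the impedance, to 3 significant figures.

X_L = ωL = 36.1 Ω
Parallel: admittances add. Y = 1/R + 1/(jωL)
Y = (0.00746 − j0.0277) S
|Y| = 0.0287 S → |Z| = 1/|Y| = 34.9 Ω, ∠Z = −∠Y = 74.9°

34.9 Ω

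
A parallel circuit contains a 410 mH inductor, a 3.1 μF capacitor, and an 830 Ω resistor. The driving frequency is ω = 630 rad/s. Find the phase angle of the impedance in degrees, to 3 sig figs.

X_L = ωL = 258 Ω
X_C = 1/(ωC) = 512 Ω
Parallel: admittances add. Y = 1/R + 1/(jωL) + jωC
Y = (0.00120 − j0.00192) S
|Y| = 0.00227 S → |Z| = 1/|Y| = 441 Ω, ∠Z = −∠Y = 57.9°

57.9°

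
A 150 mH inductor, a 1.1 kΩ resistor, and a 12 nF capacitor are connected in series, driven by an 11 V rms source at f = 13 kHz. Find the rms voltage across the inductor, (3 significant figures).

11.9 V

ω = 2πf = 81680 rad/s
X_L = ωL = 12300 Ω
X_C = 1/(ωC) = 1020 Ω
Net reactance X = X_L − X_C = 11200 Ω
Z = 1100 + j11200 Ω
|Z| = √(1100² + 11200²) = 11300 Ω
I = V/|Z| = 975 μA
V_L = I·|Z_L| = 0.000975 × 12300 = 11.9 V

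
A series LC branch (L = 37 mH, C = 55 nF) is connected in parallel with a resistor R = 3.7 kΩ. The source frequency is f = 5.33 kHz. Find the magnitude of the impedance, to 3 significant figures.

ω = 2πf = 33490 rad/s
X_L = ωL = 1240 Ω
X_C = 1/(ωC) = 543 Ω
Branch 1: Z₁ = R = 3700 Ω
Branch 2 (series LC): Z₂ = j(X_L − X_C) = j696 Ω
Parallel: Z = Z₁Z₂/(Z₁+Z₂), |Z| = 684 Ω, ∠Z = 79.3°

684 Ω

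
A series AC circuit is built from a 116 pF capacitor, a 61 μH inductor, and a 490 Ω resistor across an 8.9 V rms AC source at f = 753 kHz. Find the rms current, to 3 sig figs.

5.53 mA

ω = 2πf = 4.731e+06 rad/s
X_L = ωL = 289 Ω
X_C = 1/(ωC) = 1820 Ω
Net reactance X = X_L − X_C = -1530 Ω
Z = 490 − j1530 Ω
|Z| = √(490² + 1530²) = 1610 Ω
I = V/|Z| = 8.9/1610 = 5.53 mA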